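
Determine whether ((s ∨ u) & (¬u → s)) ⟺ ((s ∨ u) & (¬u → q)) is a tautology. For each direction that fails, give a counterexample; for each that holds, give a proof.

Only the reverse direction holds.

[⇒] This fails. Under u = F, s = T, q = F, the left side is true but the right side is false.

[⇐] Assume the antecedent. If u is true, (s ∨ u) & (¬u → s) reduces to true regardless of the other variables. If u is false, the antecedent forces (u = F, s = T, q = T), and (s ∨ u) & (¬u → s) holds there. Either way (s ∨ u) & (¬u → s) holds.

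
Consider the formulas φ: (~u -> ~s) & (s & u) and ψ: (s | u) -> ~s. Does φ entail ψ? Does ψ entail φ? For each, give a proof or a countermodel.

(⟹) This fails. Under u = T, s = T, the left side is true but the right side is false.

(⟸) This fails. Under u = F, s = F, the left side is false but the right side is true.

Neither direction holds.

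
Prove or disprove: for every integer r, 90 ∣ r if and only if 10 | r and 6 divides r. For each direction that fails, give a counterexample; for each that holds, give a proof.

Only the forward direction holds.

(⟹) If 90 ∣ r, write r = 90q. Since 90 = 9·10, r = 10·(9q), so 10 ∣ r; and since 90 = 15·6, r = 6·(15q), so 6 ∣ r.

(⟸) This fails: take r = 30. Both 10 ∣ 30 and 6 ∣ 30, yet 30 is not a multiple of 90 (since 30 = 0·90 + 30), so 90 ∤ 30.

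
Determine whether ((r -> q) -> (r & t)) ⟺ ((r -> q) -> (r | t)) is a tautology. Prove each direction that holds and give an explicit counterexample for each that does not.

Only the forward implication holds.

(⟹) Assume the antecedent. If q is true, the antecedent forces (q = T, r = T, t = T), and (r -> q) -> (r | t) holds there. If q is false, the antecedent forces (q = F, r = T, t = F) or (q = F, r = T, t = T), and (r -> q) -> (r | t) holds there. Either way (r -> q) -> (r | t) holds.

(⟸) This fails. Under q = T, r = T, t = F, the left side is false but the right side is true.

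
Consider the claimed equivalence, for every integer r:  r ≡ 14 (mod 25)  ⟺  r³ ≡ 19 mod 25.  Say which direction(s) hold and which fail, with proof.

Equivalent; both directions hold.

(⇒) Suppose r ≡ 14 (mod 25). Write r = 25j + 14. Then (25j + 14)³ = 15625j³ + 26250j² + 14700j + 2744 = 25(625j³ + 1050j² + 588j + 109) + 19, so r³ ≡ 19 (mod 25).

(⇐) Conversely, suppose r³ ≡ 19 (mod 25). The only residue r in {0, …, 24} with r³ ≡ 19 (mod 25) is r = 14, so r ≡ 14 (mod 25).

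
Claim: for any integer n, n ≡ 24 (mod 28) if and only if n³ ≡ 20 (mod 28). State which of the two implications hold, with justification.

(→) Suppose n ≡ 24 (mod 28). Write n = 28j + 24. Then (28j + 24)³ = 21952j³ + 56448j² + 48384j + 13824 = 28(784j³ + 2016j² + 1728j + 493) + 20, so n³ ≡ 20 (mod 28).

(←) This fails: take n = 6. Then 6³ = 216 ≡ 20 (mod 28), yet 6 ≡ 6 (mod 28), not 24.

Only the forward direction holds.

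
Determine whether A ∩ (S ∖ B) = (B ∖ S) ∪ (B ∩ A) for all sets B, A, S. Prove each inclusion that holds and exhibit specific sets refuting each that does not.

Both inclusions fail.

Forward inclusion. This inclusion fails. Take B = ∅, A = {1}, S = {1}; then 1 ∈ A ∩ (S ∖ B) but 1 ∉ (B ∖ S) ∪ (B ∩ A).

Reverse inclusion. This inclusion fails. Take B = {1}, A = ∅, S = ∅; then 1 ∈ (B ∖ S) ∪ (B ∩ A) but 1 ∉ A ∩ (S ∖ B).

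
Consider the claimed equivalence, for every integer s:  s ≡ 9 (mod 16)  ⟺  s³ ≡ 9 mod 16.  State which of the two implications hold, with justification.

(→) Suppose s ≡ 9 (mod 16). Write s = 16j + 9. Then (16j + 9)³ = 4096j³ + 6912j² + 3888j + 729 = 16(256j³ + 432j² + 243j + 45) + 9, so s³ ≡ 9 (mod 16).

(←) Conversely, suppose s³ ≡ 9 (mod 16). The only residue r in {0, …, 15} with r³ ≡ 9 (mod 16) is r = 9, so s ≡ 9 (mod 16).

Both directions hold; the statement is true.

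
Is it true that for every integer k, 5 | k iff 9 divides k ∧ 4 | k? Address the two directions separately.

(⇒) This fails: take k = 5. Certainly 5 ∣ 5, but 9 ∤ 5.

(⇐) This fails: take k = 36. Both 9 ∣ 36 and 4 ∣ 36, yet 36 is not a multiple of 5 (since 36 = 7·5 + 1), so 5 ∤ 36.

Neither direction holds.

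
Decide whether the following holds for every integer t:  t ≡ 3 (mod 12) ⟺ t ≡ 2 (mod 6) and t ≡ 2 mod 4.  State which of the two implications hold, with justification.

(⇒) This fails: t = 3 gives 3 ≡ 3 (mod 12) but 3 ≡ 3 (mod 6), so the conjunction on the right does not hold.

(⇐) This fails: t = 2 satisfies both congruences on the right (2 ≡ 2 mod 6 and 2 ≡ 2 mod 4) yet 2 ≡ 2 (mod 12), not 3.

Neither direction holds.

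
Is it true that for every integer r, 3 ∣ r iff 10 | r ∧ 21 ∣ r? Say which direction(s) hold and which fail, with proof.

(⇒) This fails: take r = 3. Certainly 3 ∣ 3, but 10 ∤ 3.

(⇐) Suppose 10 ∣ r and 21 ∣ r. Any common multiple of 10 and 21 is a multiple of their lcm; here gcd(10, 21) = 1, so lcm(10, 21) = 10·21 = 210, so 210 ∣ r. Since 3 ∣ 210, it follows that 3 ∣ r.

The forward direction fails; the converse holds.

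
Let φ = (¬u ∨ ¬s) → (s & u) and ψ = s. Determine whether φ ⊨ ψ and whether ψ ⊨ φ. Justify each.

(→) Assume the antecedent. If u is true, the antecedent forces (u = T, s = T), and s holds there. If u is false, the antecedent cannot hold. Either way s holds.

(←) This fails. Under u = F, s = T, the left side is false but the right side is true.

Not equivalent: only (⇒) holds.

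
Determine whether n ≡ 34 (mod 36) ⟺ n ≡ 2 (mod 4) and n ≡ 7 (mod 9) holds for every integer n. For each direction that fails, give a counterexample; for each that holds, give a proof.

The biconditional holds.

(⇐) If n ≡ 2 (mod 4) and n ≡ 7 (mod 9), then by the Chinese remainder theorem n ≡ 34 (mod 36). This is exactly n ≡ 34 (mod 36).

(⇒) Suppose n ≡ 34 (mod 36); write n = 36j + 34. Since 4 ∣ 36, reducing mod 4 gives n ≡ 34 ≡ 2 (mod 4); since 9 ∣ 36, reducing mod 9 gives n ≡ 34 ≡ 7 (mod 9).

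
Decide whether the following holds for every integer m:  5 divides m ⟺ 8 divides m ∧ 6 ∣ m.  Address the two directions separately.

Both directions fail.

(⇒) This fails: take m = 5. Certainly 5 ∣ 5, but 8 ∤ 5.

(⇐) This fails: take m = 24. Both 8 ∣ 24 and 6 ∣ 24, yet 24 is not a multiple of 5 (since 24 = 4·5 + 4), so 5 ∤ 24.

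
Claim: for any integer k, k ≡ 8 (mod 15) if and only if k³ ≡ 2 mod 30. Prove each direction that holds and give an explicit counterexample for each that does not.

[⇒] This fails: take k = 23. Then 23 ≡ 8 (mod 15), but 23³ = 12167 ≡ 17 (mod 30), not 2.

[⇐] Conversely, the residues r modulo 30 with r³ ≡ 2 (mod 30) are exactly {8}, and each is ≡ 8 (mod 15).

The forward direction fails; the converse holds.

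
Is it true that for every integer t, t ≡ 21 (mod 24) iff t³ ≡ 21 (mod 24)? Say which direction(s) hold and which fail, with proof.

(→) Suppose t ≡ 21 (mod 24). Write t = 24j + 21. Then (24j + 21)³ = 13824j³ + 36288j² + 31752j + 9261 = 24(576j³ + 1512j² + 1323j + 385) + 21, so t³ ≡ 21 (mod 24).

(←) Conversely, suppose t³ ≡ 21 (mod 24). The only residue r in {0, …, 23} with r³ ≡ 21 (mod 24) is r = 21, so t ≡ 21 (mod 24).

Both implications hold.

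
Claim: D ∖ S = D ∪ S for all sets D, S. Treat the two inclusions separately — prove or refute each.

(⊆) holds; (⊇) fails.

(⊆) Let x ∈ D ∖ S. Then x ∈ D and x ∉ S, from which x ∈ D ∪ S.

(⊇) This inclusion fails. Take D = ∅, S = {1}; then 1 ∈ D ∪ S but 1 ∉ D ∖ S.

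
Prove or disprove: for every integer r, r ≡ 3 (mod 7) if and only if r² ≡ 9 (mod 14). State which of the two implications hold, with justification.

[⇒] This fails: take r = 10. Then 10 ≡ 3 (mod 7), but 10² = 100 ≡ 2 (mod 14), not 9.

[⇐] This fails: take r = 11. Then 11² = 121 ≡ 9 (mod 14), yet 11 ≡ 4 (mod 7), not 3.

(⇒) fails and (⇐) fails.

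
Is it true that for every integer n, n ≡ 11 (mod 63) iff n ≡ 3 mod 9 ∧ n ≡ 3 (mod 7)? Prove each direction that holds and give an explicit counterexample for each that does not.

Forward direction. This fails: n = 11 gives 11 ≡ 11 (mod 63) but 11 ≡ 2 (mod 9), so the conjunction on the right does not hold.

Converse. This fails: n = 3 satisfies both congruences on the right (3 ≡ 3 mod 9 and 3 ≡ 3 mod 7) yet 3 ≡ 3 (mod 63), not 11.

Both directions fail.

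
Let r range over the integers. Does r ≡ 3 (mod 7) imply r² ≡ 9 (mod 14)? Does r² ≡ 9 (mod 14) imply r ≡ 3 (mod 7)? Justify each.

(⇒) fails and (⇐) fails.

[⇒] This fails: take r = 10. Then 10 ≡ 3 (mod 7), but 10² = 100 ≡ 2 (mod 14), not 9.

[⇐] This fails: take r = 11. Then 11² = 121 ≡ 9 (mod 14), yet 11 ≡ 4 (mod 7), not 3.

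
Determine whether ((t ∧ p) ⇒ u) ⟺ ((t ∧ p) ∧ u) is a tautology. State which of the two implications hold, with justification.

(⟹) This fails. Under p = F, u = F, t = F, the left side is true but the right side is false.

(⟸) Assume the antecedent. If p is true, the antecedent forces (p = T, u = T, t = T), and (t ∧ p) ⇒ u holds there. If p is false, the antecedent cannot hold. Either way (t ∧ p) ⇒ u holds.

Only the reverse direction holds.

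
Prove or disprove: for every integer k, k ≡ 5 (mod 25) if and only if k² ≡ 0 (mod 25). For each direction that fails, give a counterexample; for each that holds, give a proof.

(⟸) This fails: take k = 0. Then 0² = 0 ≡ 0 (mod 25), yet 0 ≡ 0 (mod 25), not 5.

(⟹) Suppose k ≡ 5 (mod 25). Write k = 25j + 5. Then (25j + 5)² = 625j² + 250j + 25 = 25(25j² + 10j + 1) + 0, so k² ≡ 0 (mod 25).

Not equivalent: only (⇒) holds.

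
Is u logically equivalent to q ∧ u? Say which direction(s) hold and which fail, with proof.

(⇒) fails; (⇐) holds.

[⇒] This fails. Under u = T, q = F, the left side is true but the right side is false.

[⇐] Assume the antecedent. If u is true, u reduces to true regardless of the other variables. If u is false, the antecedent cannot hold. Either way u holds.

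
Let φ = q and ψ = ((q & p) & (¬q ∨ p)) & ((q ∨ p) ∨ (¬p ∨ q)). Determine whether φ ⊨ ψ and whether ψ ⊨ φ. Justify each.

(⟹) This fails. Under p = F, q = T, the left side is true but the right side is false.

(⟸) Assume the antecedent. If p is true, the antecedent forces (p = T, q = T), and q holds there. If p is false, the antecedent cannot hold. Either way q holds.

(⇒) fails; (⇐) holds.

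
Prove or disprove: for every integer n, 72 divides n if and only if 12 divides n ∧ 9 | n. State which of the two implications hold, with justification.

Not equivalent: only (⇒) holds.

(⟸) This fails: take n = 36. Both 12 ∣ 36 and 9 ∣ 36, yet 36 is not a multiple of 72 (since 36 = 0·72 + 36), so 72 ∤ 36.

(⟹) If 72 ∣ n, write n = 72q. Since 72 = 6·12, n = 12·(6q), so 12 ∣ n; and since 72 = 8·9, n = 9·(8q), so 9 ∣ n.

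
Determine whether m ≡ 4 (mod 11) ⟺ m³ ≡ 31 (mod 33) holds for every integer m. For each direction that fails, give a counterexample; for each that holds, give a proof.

Not equivalent: only (⇐) holds.

Converse. The residues r modulo 33 with r³ ≡ 31 (mod 33) are exactly {4}, and each is ≡ 4 (mod 11).

Forward direction. This fails: take m = 15. Then 15 ≡ 4 (mod 11), but 15³ = 3375 ≡ 9 (mod 33), not 31.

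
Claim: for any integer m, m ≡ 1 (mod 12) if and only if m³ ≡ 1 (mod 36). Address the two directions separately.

[⇒] Suppose m ≡ 1 (mod 12). Working modulo 36, m ∈ {1, 13, 25}; for each such r, r³ ≡ 1 (mod 36).

[⇐] Conversely, the residues r modulo 36 with r³ ≡ 1 (mod 36) are exactly {1, 13, 25}, and each is ≡ 1 (mod 12).

Both directions hold; the statement is true.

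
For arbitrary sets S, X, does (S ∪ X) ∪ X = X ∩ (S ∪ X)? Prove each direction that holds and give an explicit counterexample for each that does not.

(⊆) fails; (⊇) holds.

Forward inclusion. This inclusion fails. Take S = {1}, X = ∅; then 1 ∈ (S ∪ X) ∪ X but 1 ∉ X ∩ (S ∪ X).

Reverse inclusion. Let x ∈ X ∩ (S ∪ X). Then either x ∈ X and x ∉ S; or x ∈ S ∩ X. In each case x ∈ (S ∪ X) ∪ X, so X ∩ (S ∪ X) ⊆ (S ∪ X) ∪ X.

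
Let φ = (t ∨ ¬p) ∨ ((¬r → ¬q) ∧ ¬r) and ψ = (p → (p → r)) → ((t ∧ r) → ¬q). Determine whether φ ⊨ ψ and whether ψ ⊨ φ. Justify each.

(⟹) This fails. Under t = T, q = T, p = F, r = T, the left side is true but the right side is false.

(⟸) This fails. Under t = F, q = T, p = T, r = F, the left side is false but the right side is true.

Both directions fail.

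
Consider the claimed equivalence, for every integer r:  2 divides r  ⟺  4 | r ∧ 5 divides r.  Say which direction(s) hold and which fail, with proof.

The forward direction fails; the converse holds.

[⇒] This fails: take r = 2. Certainly 2 ∣ 2, but 4 ∤ 2.

[⇐] Suppose 4 ∣ r and 5 ∣ r. Any common multiple of 4 and 5 is a multiple of their lcm; here gcd(4, 5) = 1, so lcm(4, 5) = 4·5 = 20, so 20 ∣ r. Since 2 ∣ 20, it follows that 2 ∣ r.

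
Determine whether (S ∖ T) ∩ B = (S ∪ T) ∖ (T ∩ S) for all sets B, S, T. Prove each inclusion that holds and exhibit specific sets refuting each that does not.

The sets are not equal: only the forward inclusion holds.

(⟹) Let x ∈ (S ∖ T) ∩ B. Then x ∈ B ∩ S and x ∉ T, from which x ∈ (S ∪ T) ∖ (T ∩ S).

(⟸) This inclusion fails. Take B = ∅, S = {1}, T = ∅; then 1 ∈ (S ∪ T) ∖ (T ∩ S) but 1 ∉ (S ∖ T) ∩ B.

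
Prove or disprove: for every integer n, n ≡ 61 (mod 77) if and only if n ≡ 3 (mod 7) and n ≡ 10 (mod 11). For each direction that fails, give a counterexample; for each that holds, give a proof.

(⇒) This fails: n = 61 gives 61 ≡ 61 (mod 77) but 61 ≡ 5 (mod 7), so the conjunction on the right does not hold.

(⇐) This fails: n = 10 satisfies both congruences on the right (10 ≡ 3 mod 7 and 10 ≡ 10 mod 11) yet 10 ≡ 10 (mod 77), not 61.

Both directions fail.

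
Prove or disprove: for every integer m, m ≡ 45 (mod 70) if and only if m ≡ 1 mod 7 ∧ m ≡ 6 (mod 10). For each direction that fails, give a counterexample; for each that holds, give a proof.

Forward direction. This fails: m = 45 gives 45 ≡ 45 (mod 70) but 45 ≡ 3 (mod 7), so the conjunction on the right does not hold.

Converse. This fails: m = 36 satisfies both congruences on the right (36 ≡ 1 mod 7 and 36 ≡ 6 mod 10) yet 36 ≡ 36 (mod 70), not 45.

Neither direction holds.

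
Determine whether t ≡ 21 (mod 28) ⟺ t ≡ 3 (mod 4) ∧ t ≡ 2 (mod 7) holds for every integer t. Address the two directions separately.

Both directions fail.

(→) This fails: t = 21 gives 21 ≡ 21 (mod 28) but 21 ≡ 1 (mod 4), so the conjunction on the right does not hold.

(←) This fails: t = 23 satisfies both congruences on the right (23 ≡ 3 mod 4 and 23 ≡ 2 mod 7) yet 23 ≡ 23 (mod 28), not 21.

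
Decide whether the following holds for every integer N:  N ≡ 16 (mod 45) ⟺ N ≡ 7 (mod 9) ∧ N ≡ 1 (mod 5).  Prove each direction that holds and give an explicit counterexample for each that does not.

(⇐) If N ≡ 7 (mod 9) and N ≡ 1 (mod 5), then by the Chinese remainder theorem N ≡ 16 (mod 45). This is exactly N ≡ 16 (mod 45).

(⇒) Suppose N ≡ 16 (mod 45); write N = 45j + 16. Since 9 ∣ 45, reducing mod 9 gives N ≡ 16 ≡ 7 (mod 9); since 5 ∣ 45, reducing mod 5 gives N ≡ 16 ≡ 1 (mod 5).

Both implications hold.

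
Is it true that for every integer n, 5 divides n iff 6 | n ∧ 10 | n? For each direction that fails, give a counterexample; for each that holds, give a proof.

(⟹) This fails: take n = 5. Certainly 5 ∣ 5, but 6 ∤ 5.

(⟸) Suppose 6 ∣ n and 10 ∣ n. Any common multiple of 6 and 10 is a multiple of their lcm; here lcm(6, 10) = 6·10/gcd(6, 10) = 60/2 = 30, so 30 ∣ n. Since 5 ∣ 30, it follows that 5 ∣ n.

Not equivalent: only (⇐) holds.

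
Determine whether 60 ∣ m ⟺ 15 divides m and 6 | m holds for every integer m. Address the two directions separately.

(⇒) holds; (⇐) fails.

(→) If 60 ∣ m, write m = 60q. Since 60 = 4·15, m = 15·(4q), so 15 ∣ m; and since 60 = 10·6, m = 6·(10q), so 6 ∣ m.

(←) This fails: take m = 30. Both 15 ∣ 30 and 6 ∣ 30, yet 30 is not a multiple of 60 (since 30 = 0·60 + 30), so 60 ∤ 30.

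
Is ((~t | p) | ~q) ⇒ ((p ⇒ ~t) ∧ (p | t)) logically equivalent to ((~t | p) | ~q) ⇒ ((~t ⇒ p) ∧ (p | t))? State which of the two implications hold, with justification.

The forward direction holds; the converse fails.

Forward direction. Assume the antecedent. If q is true, the antecedent forces (q = T, t = T, p = F) or (q = T, t = F, p = T), and the consequent holds there. If q is false, the antecedent forces (q = F, t = T, p = F) or (q = F, t = F, p = T), and the consequent holds there. Either way the consequent holds.

Converse. This fails. Under q = F, t = T, p = T, the left side is false but the right side is true.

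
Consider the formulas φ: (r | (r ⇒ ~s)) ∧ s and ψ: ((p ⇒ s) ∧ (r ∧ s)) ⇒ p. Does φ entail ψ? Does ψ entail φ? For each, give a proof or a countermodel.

(⇒) fails and (⇐) fails.

Forward direction. This fails. Under r = T, s = T, p = F, the left side is true but the right side is false.

Converse. This fails. Under r = F, s = F, p = F, the left side is false but the right side is true.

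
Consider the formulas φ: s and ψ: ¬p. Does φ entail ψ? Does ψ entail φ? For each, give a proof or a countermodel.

Forward direction. This fails. Under s = T, p = T, the left side is true but the right side is false.

Converse. This fails. Under s = F, p = F, the left side is false but the right side is true.

Both directions fail.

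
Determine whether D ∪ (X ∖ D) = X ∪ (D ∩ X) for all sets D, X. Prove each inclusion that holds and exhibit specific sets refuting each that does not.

(⊆) This inclusion fails. Take D = {1}, X = ∅; then 1 ∈ D ∪ (X ∖ D) but 1 ∉ X ∪ (D ∩ X).

(⊇) Let x ∈ X ∪ (D ∩ X). Then either x ∈ X and x ∉ D; or x ∈ D ∩ X. In each case x ∈ D ∪ (X ∖ D), so X ∪ (D ∩ X) ⊆ D ∪ (X ∖ D).

Only the reverse inclusion holds.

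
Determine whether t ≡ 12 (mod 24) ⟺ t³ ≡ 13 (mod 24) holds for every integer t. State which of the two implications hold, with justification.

(⇒) This fails: take t = 12. Then 12 ≡ 12 (mod 24), but 12³ = 1728 ≡ 0 (mod 24), not 13.

(⇐) This fails: take t = 13. Then 13³ = 2197 ≡ 13 (mod 24), yet 13 ≡ 13 (mod 24), not 12.

(⇒) fails and (⇐) fails.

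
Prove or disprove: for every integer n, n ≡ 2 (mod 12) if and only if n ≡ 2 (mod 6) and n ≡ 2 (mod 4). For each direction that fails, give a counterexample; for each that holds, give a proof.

Equivalent; both directions hold.

Forward direction. Suppose n ≡ 2 (mod 12); write n = 12j + 2. Since 6 ∣ 12, reducing mod 6 gives n ≡ 2 (mod 6); since 4 ∣ 12, reducing mod 4 gives n ≡ 2 (mod 4).

Converse. If n ≡ 2 (mod 6) and n ≡ 2 (mod 4), then by the Chinese remainder theorem n ≡ 2 (mod 12). This is exactly n ≡ 2 (mod 12).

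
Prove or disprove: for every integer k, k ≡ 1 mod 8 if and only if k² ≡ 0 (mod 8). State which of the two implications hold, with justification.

(⇒) fails and (⇐) fails.

(→) This fails: take k = 1. Then 1 ≡ 1 (mod 8), but 1² = 1 ≡ 1 (mod 8), not 0.

(←) This fails: take k = 0. Then 0² = 0 ≡ 0 (mod 8), yet 0 ≡ 0 (mod 8), not 1.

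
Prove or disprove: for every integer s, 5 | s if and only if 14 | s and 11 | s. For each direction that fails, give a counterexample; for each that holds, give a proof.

(⟹) This fails: take s = 5. Certainly 5 ∣ 5, but 14 ∤ 5.

(⟸) This fails: take s = 154. Both 14 ∣ 154 and 11 ∣ 154, yet 154 is not a multiple of 5 (since 154 = 30·5 + 4), so 5 ∤ 154.

Both directions fail.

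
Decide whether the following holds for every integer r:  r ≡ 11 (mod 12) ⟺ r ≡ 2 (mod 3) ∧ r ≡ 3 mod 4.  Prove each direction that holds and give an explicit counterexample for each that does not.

Both directions hold; the statement is true.

(⇒) Suppose r ≡ 11 (mod 12); write r = 12j + 11. Since 3 ∣ 12, reducing mod 3 gives r ≡ 11 ≡ 2 (mod 3); since 4 ∣ 12, reducing mod 4 gives r ≡ 11 ≡ 3 (mod 4).

(⇐) Conversely, if r ≡ 2 (mod 3) and r ≡ 3 (mod 4), then by the Chinese remainder theorem r ≡ 11 (mod 12). This is exactly r ≡ 11 (mod 12).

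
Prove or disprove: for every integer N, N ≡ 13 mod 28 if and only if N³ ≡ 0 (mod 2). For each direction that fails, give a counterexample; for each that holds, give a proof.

(⟹) This fails: take N = 13. Then 13 ≡ 13 (mod 28), but 13³ = 2197 ≡ 1 (mod 2), not 0.

(⟸) This fails: take N = 0. Then 0³ = 0 ≡ 0 (mod 2), yet 0 ≡ 0 (mod 28), not 13.

(⇒) fails and (⇐) fails.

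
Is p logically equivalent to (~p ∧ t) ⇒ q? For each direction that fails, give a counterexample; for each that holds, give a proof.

Not equivalent: only (⇒) holds.

(←) This fails. Under q = F, t = F, p = F, the left side is false but the right side is true.

(→) Assume the antecedent. If q is true, (~p ∧ t) ⇒ q reduces to true regardless of the other variables. If q is false, the antecedent forces (q = F, t = F, p = T) or (q = F, t = T, p = T), and (~p ∧ t) ⇒ q holds there. Either way (~p ∧ t) ⇒ q holds.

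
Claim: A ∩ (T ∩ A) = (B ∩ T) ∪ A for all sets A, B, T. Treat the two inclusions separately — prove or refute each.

(⊆) holds; (⊇) fails.

(⟹) Let x ∈ A ∩ (T ∩ A). Then either x ∈ A ∩ T and x ∉ B; or x ∈ A ∩ B ∩ T. In each case x ∈ (B ∩ T) ∪ A, so A ∩ (T ∩ A) ⊆ (B ∩ T) ∪ A.

(⟸) This inclusion fails. Take A = {1}, B = ∅, T = ∅; then 1 ∈ (B ∩ T) ∪ A but 1 ∉ A ∩ (T ∩ A).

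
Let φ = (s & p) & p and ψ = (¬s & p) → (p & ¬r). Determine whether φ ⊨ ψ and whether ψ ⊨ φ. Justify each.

(→) Assume the antecedent. If s is true, (¬s & p) → (p & ¬r) reduces to true regardless of the other variables. If s is false, the antecedent cannot hold. Either way (¬s & p) → (p & ¬r) holds.

(←) This fails. Under s = F, r = F, p = F, the left side is false but the right side is true.

Only the forward implication holds.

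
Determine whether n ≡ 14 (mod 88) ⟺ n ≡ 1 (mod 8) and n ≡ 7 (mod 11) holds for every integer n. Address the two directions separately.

Neither implication holds.

(⟹) This fails: n = 14 gives 14 ≡ 14 (mod 88) but 14 ≡ 6 (mod 8), so the conjunction on the right does not hold.

(⟸) This fails: n = 73 satisfies both congruences on the right (73 ≡ 1 mod 8 and 73 ≡ 7 mod 11) yet 73 ≡ 73 (mod 88), not 14.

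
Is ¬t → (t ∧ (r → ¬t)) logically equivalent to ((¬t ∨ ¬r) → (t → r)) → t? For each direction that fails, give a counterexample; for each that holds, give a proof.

Converse. Assume the antecedent. If t is true, ¬t → (t ∧ (r → ¬t)) reduces to true regardless of the other variables. If t is false, the antecedent cannot hold. Either way ¬t → (t ∧ (r → ¬t)) holds.

Forward direction. Assume the antecedent. If t is true, ((¬t ∨ ¬r) → (t → r)) → t reduces to true regardless of the other variables. If t is false, the antecedent cannot hold. Either way ((¬t ∨ ¬r) → (t → r)) → t holds.

Both directions hold.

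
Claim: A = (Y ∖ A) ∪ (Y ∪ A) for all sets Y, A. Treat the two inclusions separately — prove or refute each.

Forward inclusion. Let x ∈ A. Then either x ∈ A and x ∉ Y; or x ∈ Y ∩ A. In each case x ∈ (Y ∖ A) ∪ (Y ∪ A), so A ⊆ (Y ∖ A) ∪ (Y ∪ A).

Reverse inclusion. This inclusion fails. Take Y = {1}, A = ∅; then 1 ∈ (Y ∖ A) ∪ (Y ∪ A) but 1 ∉ A.

(⊆) holds; (⊇) fails.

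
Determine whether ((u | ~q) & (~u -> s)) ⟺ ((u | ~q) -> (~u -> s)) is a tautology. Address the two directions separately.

(⟹) Assume the antecedent. If s is true, (u | ~q) -> (~u -> s) reduces to true regardless of the other variables. If s is false, the antecedent forces (s = F, u = T, q = F) or (s = F, u = T, q = T), and (u | ~q) -> (~u -> s) holds there. Either way (u | ~q) -> (~u -> s) holds.

(⟸) This fails. Under s = F, u = F, q = T, the left side is false but the right side is true.

Not equivalent: only (⇒) holds.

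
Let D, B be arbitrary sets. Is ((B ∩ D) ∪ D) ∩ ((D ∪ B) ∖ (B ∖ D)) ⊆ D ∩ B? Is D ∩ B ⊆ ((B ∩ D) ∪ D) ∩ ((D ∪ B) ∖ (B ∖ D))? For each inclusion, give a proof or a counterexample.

Only the reverse inclusion holds.

(⟹) This inclusion fails. Take D = {1}, B = ∅; then 1 ∈ ((B ∩ D) ∪ D) ∩ ((D ∪ B) ∖ (B ∖ D)) but 1 ∉ D ∩ B.

(⟸) Let x ∈ D ∩ B. Then x ∈ D ∩ B, from which x ∈ ((B ∩ D) ∪ D) ∩ ((D ∪ B) ∖ (B ∖ D)).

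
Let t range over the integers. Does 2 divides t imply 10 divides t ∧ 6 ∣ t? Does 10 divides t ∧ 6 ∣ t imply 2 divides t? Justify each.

(⇒) This fails: take t = 2. Certainly 2 ∣ 2, but 10 ∤ 2.

(⇐) Suppose 10 ∣ t and 6 ∣ t. Any common multiple of 10 and 6 is a multiple of their lcm; here lcm(10, 6) = 10·6/gcd(10, 6) = 60/2 = 30, so 30 ∣ t. Since 2 ∣ 30, it follows that 2 ∣ t.

Only the converse holds.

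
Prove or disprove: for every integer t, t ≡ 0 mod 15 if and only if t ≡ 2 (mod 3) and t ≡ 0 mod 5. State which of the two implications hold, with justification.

[⇒] This fails: t = 0 gives 0 ≡ 0 (mod 15) but 0 ≡ 0 (mod 3), so the conjunction on the right does not hold.

[⇐] This fails: t = 5 satisfies both congruences on the right (5 ≡ 2 mod 3 and 5 ≡ 0 mod 5) yet 5 ≡ 5 (mod 15), not 0.

(⇒) fails and (⇐) fails.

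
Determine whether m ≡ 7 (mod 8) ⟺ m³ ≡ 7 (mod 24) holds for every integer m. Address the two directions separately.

Only the reverse direction holds.

Converse. The residues r modulo 24 with r³ ≡ 7 (mod 24) are exactly {7}, and each is ≡ 7 (mod 8).

Forward direction. This fails: take m = 15. Then 15 ≡ 7 (mod 8), but 15³ = 3375 ≡ 15 (mod 24), not 7.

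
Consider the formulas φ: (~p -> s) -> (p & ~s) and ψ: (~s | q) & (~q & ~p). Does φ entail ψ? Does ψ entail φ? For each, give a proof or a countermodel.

(⇐) Assume the antecedent. If p is true, the antecedent cannot hold. If p is false, the antecedent forces (p = F, q = F, s = F), and (~p -> s) -> (p & ~s) holds there. Either way (~p -> s) -> (p & ~s) holds.

(⇒) This fails. Under p = T, q = F, s = F, the left side is true but the right side is false.

(⇒) fails; (⇐) holds.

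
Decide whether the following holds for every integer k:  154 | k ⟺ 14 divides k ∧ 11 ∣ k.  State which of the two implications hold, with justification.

(⇒) If 154 ∣ k, write k = 154q. Since 154 = 11·14, k = 14·(11q), so 14 ∣ k; and since 154 = 14·11, k = 11·(14q), so 11 ∣ k.

(⇐) Suppose 14 ∣ k and 11 ∣ k. Any common multiple of 14 and 11 is a multiple of their lcm; here gcd(14, 11) = 1, so lcm(14, 11) = 14·11 = 154, so 154 ∣ k.

The biconditional holds.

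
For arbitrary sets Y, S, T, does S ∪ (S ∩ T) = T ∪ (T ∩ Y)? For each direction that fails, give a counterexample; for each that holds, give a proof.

Forward inclusion. This inclusion fails. Take Y = ∅, S = {1}, T = ∅; then 1 ∈ S ∪ (S ∩ T) but 1 ∉ T ∪ (T ∩ Y).

Reverse inclusion. This inclusion fails. Take Y = ∅, S = ∅, T = {1}; then 1 ∈ T ∪ (T ∩ Y) but 1 ∉ S ∪ (S ∩ T).

(⊆) fails and (⊇) fails.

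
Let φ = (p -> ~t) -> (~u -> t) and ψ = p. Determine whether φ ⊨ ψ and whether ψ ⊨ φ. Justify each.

[⇒] This fails. Under u = T, p = F, t = F, the left side is true but the right side is false.

[⇐] This fails. Under u = F, p = T, t = F, the left side is false but the right side is true.

(⇒) fails and (⇐) fails.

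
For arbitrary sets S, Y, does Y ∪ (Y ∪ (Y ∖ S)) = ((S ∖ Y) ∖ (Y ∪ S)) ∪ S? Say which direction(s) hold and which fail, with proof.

(⊆) This inclusion fails. Take S = ∅, Y = {1}; then 1 ∈ Y ∪ (Y ∪ (Y ∖ S)) but 1 ∉ ((S ∖ Y) ∖ (Y ∪ S)) ∪ S.

(⊇) This inclusion fails. Take S = {1}, Y = ∅; then 1 ∈ ((S ∖ Y) ∖ (Y ∪ S)) ∪ S but 1 ∉ Y ∪ (Y ∪ (Y ∖ S)).

Both inclusions fail.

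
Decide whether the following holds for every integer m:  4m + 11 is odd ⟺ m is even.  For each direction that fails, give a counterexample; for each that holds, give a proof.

(⇒) fails; (⇐) holds.

(⟹) This fails: take m = 7. Then 4m + 11 = 39, which is odd, yet m = 7 is odd, not even.

(⟸) Suppose m is even. Since 4 is even, 4m is even for every m, so 4m + 11 has the same parity as 11, which is odd. Hence 4m + 11 is odd.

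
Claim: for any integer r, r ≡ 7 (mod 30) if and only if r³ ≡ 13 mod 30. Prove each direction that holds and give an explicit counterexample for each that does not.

Both implications hold.

(⟹) Suppose r ≡ 7 (mod 30). Write r = 30j + 7. Then (30j + 7)³ = 27000j³ + 18900j² + 4410j + 343 = 30(900j³ + 630j² + 147j + 11) + 13, so r³ ≡ 13 (mod 30).

(⟸) Conversely, suppose r³ ≡ 13 (mod 30). The only residue r in {0, …, 29} with r³ ≡ 13 (mod 30) is r = 7, so r ≡ 7 (mod 30).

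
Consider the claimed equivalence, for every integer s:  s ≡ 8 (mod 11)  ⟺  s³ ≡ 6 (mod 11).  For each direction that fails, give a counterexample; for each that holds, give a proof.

Both directions hold.

[⇒] Suppose s ≡ 8 (mod 11). Write s = 11j + 8. Then (11j + 8)³ = 1331j³ + 2904j² + 2112j + 512 = 11(121j³ + 264j² + 192j + 46) + 6, so s³ ≡ 6 (mod 11).

[⇐] Conversely, suppose s³ ≡ 6 (mod 11). The only residue r in {0, …, 10} with r³ ≡ 6 (mod 11) is r = 8, so s ≡ 8 (mod 11).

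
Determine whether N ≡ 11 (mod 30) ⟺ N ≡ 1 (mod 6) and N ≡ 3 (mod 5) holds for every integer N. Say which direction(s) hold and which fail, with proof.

(⟹) This fails: N = 11 gives 11 ≡ 11 (mod 30) but 11 ≡ 5 (mod 6), so the conjunction on the right does not hold.

(⟸) This fails: N = 13 satisfies both congruences on the right (13 ≡ 1 mod 6 and 13 ≡ 3 mod 5) yet 13 ≡ 13 (mod 30), not 11.

Neither implication holds.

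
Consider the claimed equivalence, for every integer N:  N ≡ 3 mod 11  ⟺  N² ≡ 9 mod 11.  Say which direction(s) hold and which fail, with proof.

Only the forward direction holds.

(⟹) Suppose N ≡ 3 mod 11. Write N = 11j + 3. Then (11j + 3)² = 121j² + 66j + 9 = 11(11j² + 6j) + 9, so N² ≡ 9 (mod 11).

(⟸) This fails: take N = 8. Then 8² = 64 ≡ 9 (mod 11), yet 8 ≡ 8 (mod 11), not 3.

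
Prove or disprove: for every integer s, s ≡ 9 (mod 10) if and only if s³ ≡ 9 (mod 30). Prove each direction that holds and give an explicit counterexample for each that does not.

The forward direction fails; the converse holds.

(⇒) This fails: take s = 19. Then 19 ≡ 9 (mod 10), but 19³ = 6859 ≡ 19 (mod 30), not 9.

(⇐) Conversely, the residues r modulo 30 with r³ ≡ 9 (mod 30) are exactly {9}, and each is ≡ 9 (mod 10).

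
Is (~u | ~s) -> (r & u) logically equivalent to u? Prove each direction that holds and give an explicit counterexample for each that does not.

(⟹) Assume the antecedent. If u is true, u reduces to true regardless of the other variables. If u is false, the antecedent cannot hold. Either way u holds.

(⟸) This fails. Under u = T, r = F, s = F, the left side is false but the right side is true.

(⇒) holds; (⇐) fails.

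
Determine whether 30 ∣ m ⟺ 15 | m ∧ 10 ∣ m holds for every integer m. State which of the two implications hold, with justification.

(←) Suppose 15 ∣ m and 10 ∣ m. Any common multiple of 15 and 10 is a multiple of their lcm; here lcm(15, 10) = 15·10/gcd(15, 10) = 150/5 = 30, so 30 ∣ m.

(→) If 30 ∣ m, write m = 30q. Since 30 = 2·15, m = 15·(2q), so 15 ∣ m; and since 30 = 3·10, m = 10·(3q), so 10 ∣ m.

Both directions hold; the statement is true.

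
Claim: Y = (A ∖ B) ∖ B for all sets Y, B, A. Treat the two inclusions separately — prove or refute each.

(⊆) fails and (⊇) fails.

(⊆) This inclusion fails. Take Y = {1}, B = ∅, A = ∅; then 1 ∈ Y but 1 ∉ (A ∖ B) ∖ B.

(⊇) This inclusion fails. Take Y = ∅, B = ∅, A = {1}; then 1 ∈ (A ∖ B) ∖ B but 1 ∉ Y.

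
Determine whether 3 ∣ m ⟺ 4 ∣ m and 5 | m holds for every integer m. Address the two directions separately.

Both directions fail.

(⟹) This fails: take m = 3. Certainly 3 ∣ 3, but 4 ∤ 3.

(⟸) This fails: take m = 20. Both 4 ∣ 20 and 5 ∣ 20, yet 20 is not a multiple of 3 (since 20 = 6·3 + 2), so 3 ∤ 20.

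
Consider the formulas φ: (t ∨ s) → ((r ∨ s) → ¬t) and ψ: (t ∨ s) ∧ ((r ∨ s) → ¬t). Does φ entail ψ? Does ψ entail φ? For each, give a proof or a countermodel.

(⇒) fails; (⇐) holds.

Forward direction. This fails. Under t = F, s = F, r = F, the left side is true but the right side is false.

Converse. Assume the antecedent. If t is true, the antecedent forces (t = T, s = F, r = F), and (t ∨ s) → ((r ∨ s) → ¬t) holds there. If t is false, (t ∨ s) → ((r ∨ s) → ¬t) reduces to true regardless of the other variables. Either way (t ∨ s) → ((r ∨ s) → ¬t) holds.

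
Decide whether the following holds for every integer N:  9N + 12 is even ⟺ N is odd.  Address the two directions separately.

Both directions fail.

(⟹) This fails: N = 2 gives 9N + 12 = 30, which is even, but 2 is even, not odd.

(⟸) This also fails: N = 7 is odd, but 9N + 12 = 75 is odd, not even.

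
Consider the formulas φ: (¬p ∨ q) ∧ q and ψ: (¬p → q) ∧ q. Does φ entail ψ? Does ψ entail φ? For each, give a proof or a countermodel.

Both implications hold.

Forward direction. Assume the antecedent. If p is true, the antecedent forces (p = T, q = T), and (¬p → q) ∧ q holds there. If p is false, the antecedent forces (p = F, q = T), and (¬p → q) ∧ q holds there. Either way (¬p → q) ∧ q holds.

Converse. Assume the antecedent. If p is true, the antecedent forces (p = T, q = T), and (¬p ∨ q) ∧ q holds there. If p is false, the antecedent forces (p = F, q = T), and (¬p ∨ q) ∧ q holds there. Either way (¬p ∨ q) ∧ q holds.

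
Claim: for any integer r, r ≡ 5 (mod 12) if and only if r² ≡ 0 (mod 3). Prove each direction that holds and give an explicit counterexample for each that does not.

(⟹) This fails: take r = 5. Then 5 ≡ 5 (mod 12), but 5² = 25 ≡ 1 (mod 3), not 0.

(⟸) This fails: take r = 0. Then 0² = 0 ≡ 0 (mod 3), yet 0 ≡ 0 (mod 12), not 5.

Both directions fail.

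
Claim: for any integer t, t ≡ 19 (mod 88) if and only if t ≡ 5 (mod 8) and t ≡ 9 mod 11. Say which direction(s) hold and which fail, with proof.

Neither implication holds.

Forward direction. This fails: t = 19 gives 19 ≡ 19 (mod 88) but 19 ≡ 3 (mod 8), so the conjunction on the right does not hold.

Converse. This fails: t = 53 satisfies both congruences on the right (53 ≡ 5 mod 8 and 53 ≡ 9 mod 11) yet 53 ≡ 53 (mod 88), not 19.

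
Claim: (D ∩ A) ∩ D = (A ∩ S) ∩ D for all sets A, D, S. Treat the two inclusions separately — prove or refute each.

(⊆) fails; (⊇) holds.

(⊆) This inclusion fails. Take A = {1}, D = {1}, S = ∅; then 1 ∈ (D ∩ A) ∩ D but 1 ∉ (A ∩ S) ∩ D.

(⊇) Let x ∈ (A ∩ S) ∩ D. Then x ∈ A ∩ D ∩ S, from which x ∈ (D ∩ A) ∩ D.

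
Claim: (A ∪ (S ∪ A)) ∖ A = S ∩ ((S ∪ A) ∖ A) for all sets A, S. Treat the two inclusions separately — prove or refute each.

(⊆) Let x ∈ (A ∪ (S ∪ A)) ∖ A. Then x ∈ S and x ∉ A, from which x ∈ S ∩ ((S ∪ A) ∖ A).

(⊇) Let x ∈ S ∩ ((S ∪ A) ∖ A). Then x ∈ S and x ∉ A, from which x ∈ (A ∪ (S ∪ A)) ∖ A.

Both inclusions hold; the sets are equal.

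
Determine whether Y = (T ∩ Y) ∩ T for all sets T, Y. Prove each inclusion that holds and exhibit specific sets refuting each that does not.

The sets are not equal: only the reverse inclusion holds.

Forward inclusion. This inclusion fails. Take T = ∅, Y = {1}; then 1 ∈ Y but 1 ∉ (T ∩ Y) ∩ T.

Reverse inclusion. Let x ∈ (T ∩ Y) ∩ T. Then x ∈ T ∩ Y, from which x ∈ Y.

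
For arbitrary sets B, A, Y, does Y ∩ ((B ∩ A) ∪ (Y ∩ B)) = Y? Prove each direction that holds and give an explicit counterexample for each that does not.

(⊆) holds; (⊇) fails.

(⊆) Let x ∈ Y ∩ ((B ∩ A) ∪ (Y ∩ B)). Then either x ∈ B ∩ Y and x ∉ A; or x ∈ B ∩ A ∩ Y. In each case x ∈ Y, so Y ∩ ((B ∩ A) ∪ (Y ∩ B)) ⊆ Y.

(⊇) This inclusion fails. Take B = ∅, A = ∅, Y = {1}; then 1 ∈ Y but 1 ∉ Y ∩ ((B ∩ A) ∪ (Y ∩ B)).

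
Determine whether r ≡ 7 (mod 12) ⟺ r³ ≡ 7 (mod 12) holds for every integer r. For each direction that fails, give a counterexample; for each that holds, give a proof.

Both implications hold.

Forward direction. Suppose r ≡ 7 (mod 12). Write r = 12j + 7. Then (12j + 7)³ = 1728j³ + 3024j² + 1764j + 343 = 12(144j³ + 252j² + 147j + 28) + 7, so r³ ≡ 7 (mod 12).

Converse. For the converse, argue contrapositively. If r ≢ 7 (mod 12), then r is congruent to one of 0, 1, 2, 3, 4, 5, 6, 8, 9, 10, 11 modulo 12, and these give r³ ≡ 0, 1, 8, 3, 4, 5, 0, 8, 9, 4, 11 respectively — never 7.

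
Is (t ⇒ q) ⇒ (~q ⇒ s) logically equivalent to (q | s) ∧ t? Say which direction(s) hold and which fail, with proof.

(⇒) This fails. Under s = T, q = F, t = F, the left side is true but the right side is false.

(⇐) Assume the antecedent. If s is true, (t ⇒ q) ⇒ (~q ⇒ s) reduces to true regardless of the other variables. If s is false, the antecedent forces (s = F, q = T, t = T), and (t ⇒ q) ⇒ (~q ⇒ s) holds there. Either way (t ⇒ q) ⇒ (~q ⇒ s) holds.

Not equivalent: only (⇐) holds.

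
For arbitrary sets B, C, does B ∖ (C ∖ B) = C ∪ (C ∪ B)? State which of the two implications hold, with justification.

Forward inclusion. Let x ∈ B ∖ (C ∖ B). Then either x ∈ B and x ∉ C; or x ∈ B ∩ C. In each case x ∈ C ∪ (C ∪ B), so B ∖ (C ∖ B) ⊆ C ∪ (C ∪ B).

Reverse inclusion. This inclusion fails. Take B = ∅, C = {1}; then 1 ∈ C ∪ (C ∪ B) but 1 ∉ B ∖ (C ∖ B).

(⊆) holds; (⊇) fails.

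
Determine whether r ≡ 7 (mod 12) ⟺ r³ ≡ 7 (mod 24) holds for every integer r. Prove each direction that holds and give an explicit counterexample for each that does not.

(→) This fails: take r = 19. Then 19 ≡ 7 (mod 12), but 19³ = 6859 ≡ 19 (mod 24), not 7.

(←) Conversely, the residues r modulo 24 with r³ ≡ 7 (mod 24) are exactly {7}, and each is ≡ 7 (mod 12).

Not equivalent: only (⇐) holds.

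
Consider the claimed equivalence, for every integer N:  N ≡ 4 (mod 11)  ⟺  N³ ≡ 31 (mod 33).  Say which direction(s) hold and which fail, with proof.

(→) This fails: take N = 15. Then 15 ≡ 4 (mod 11), but 15³ = 3375 ≡ 9 (mod 33), not 31.

(←) Conversely, the residues r modulo 33 with r³ ≡ 31 (mod 33) are exactly {4}, and each is ≡ 4 (mod 11).

Not equivalent: only (⇐) holds.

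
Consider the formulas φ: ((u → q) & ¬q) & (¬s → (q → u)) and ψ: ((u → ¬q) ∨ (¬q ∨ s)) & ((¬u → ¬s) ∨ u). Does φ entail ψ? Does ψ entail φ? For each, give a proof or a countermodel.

Neither implication holds.

(→) This fails. Under u = F, q = F, s = T, the left side is true but the right side is false.

(←) This fails. Under u = T, q = F, s = F, the left side is false but the right side is true.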